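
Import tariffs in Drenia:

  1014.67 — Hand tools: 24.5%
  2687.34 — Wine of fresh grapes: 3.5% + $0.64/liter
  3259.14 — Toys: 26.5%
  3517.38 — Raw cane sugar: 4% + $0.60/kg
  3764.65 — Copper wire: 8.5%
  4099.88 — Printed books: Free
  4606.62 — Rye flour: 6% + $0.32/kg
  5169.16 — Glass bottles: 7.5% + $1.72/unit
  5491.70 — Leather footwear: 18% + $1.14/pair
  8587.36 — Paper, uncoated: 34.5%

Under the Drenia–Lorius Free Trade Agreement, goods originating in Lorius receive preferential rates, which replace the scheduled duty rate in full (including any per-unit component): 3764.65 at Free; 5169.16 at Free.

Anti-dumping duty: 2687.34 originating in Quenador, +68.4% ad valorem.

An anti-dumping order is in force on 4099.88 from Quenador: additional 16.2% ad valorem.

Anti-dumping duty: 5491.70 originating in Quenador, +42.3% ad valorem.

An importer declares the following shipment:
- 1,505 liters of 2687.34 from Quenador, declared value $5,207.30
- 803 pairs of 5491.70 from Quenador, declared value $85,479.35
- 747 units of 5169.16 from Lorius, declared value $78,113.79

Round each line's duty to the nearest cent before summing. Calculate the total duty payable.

$57,166.72

Line 1 (2687.34, Quenador, 1,505 liters, $5,207.30):
Base rate for 2687.34 is 3.5% + $0.64/liter.
Additional duty on 2687.34 from Quenador: +68.4%. Applied ad valorem rate: 3.5% + 68.4% = 71.9%.
Duty = $5,207.30 × 71.9% + 1,505 × $0.64 = $4,707.25.
Line 2 (5491.70, Quenador, 803 pairs, $85,479.35):
Base rate for 5491.70 is 18% + $1.14/pair.
Additional duty on 5491.70 from Quenador: +42.3%. Applied ad valorem rate: 18% + 42.3% = 60.3%.
Duty = $85,479.35 × 60.3% + 803 × $1.14 = $52,459.47.
Line 3 (5169.16, Lorius, 747 units, $78,113.79):
Base rate for 5169.16 is 7.5% + $1.72/unit.
Origin Lorius qualifies under the Drenia–Lorius agreement and 5169.16 is covered: preferential rate Free applies instead.
Duty = $78,113.79 × 0% = $0.00.
Total = $4,707.25 + $52,459.47 + $0.00 = $57,166.72.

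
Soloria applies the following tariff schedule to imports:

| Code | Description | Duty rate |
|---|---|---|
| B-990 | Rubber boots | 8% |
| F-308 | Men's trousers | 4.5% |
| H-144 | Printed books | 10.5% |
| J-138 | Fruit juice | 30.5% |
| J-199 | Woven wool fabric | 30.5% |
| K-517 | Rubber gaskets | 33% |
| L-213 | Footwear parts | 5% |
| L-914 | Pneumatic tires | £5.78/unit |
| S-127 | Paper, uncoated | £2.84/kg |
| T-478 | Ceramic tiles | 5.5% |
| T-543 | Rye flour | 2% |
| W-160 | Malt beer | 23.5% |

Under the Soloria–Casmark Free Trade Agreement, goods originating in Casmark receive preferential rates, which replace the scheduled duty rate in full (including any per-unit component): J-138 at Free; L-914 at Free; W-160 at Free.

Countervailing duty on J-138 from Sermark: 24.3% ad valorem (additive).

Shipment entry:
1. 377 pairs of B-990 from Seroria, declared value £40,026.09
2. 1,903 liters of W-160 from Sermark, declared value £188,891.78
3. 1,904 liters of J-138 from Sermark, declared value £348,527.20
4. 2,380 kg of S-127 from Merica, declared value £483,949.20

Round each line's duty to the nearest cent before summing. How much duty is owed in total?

Line 1 (B-990, Seroria, 377 pairs, £40,026.09):
Base rate for B-990 is 8%.
Duty = £40,026.09 × 8% = £3,202.09.
Line 2 (W-160, Sermark, 1,903 liters, £188,891.78):
Base rate for W-160 is 23.5%.
W-160 has an FTA preferential rate, but origin Sermark is not Casmark; base rate stands.
Duty = £188,891.78 × 23.5% = £44,389.57.
Line 3 (J-138, Sermark, 1,904 liters, £348,527.20):
Base rate for J-138 is 30.5%.
J-138 has an FTA preferential rate, but origin Sermark is not Casmark; base rate stands.
Additional duty on J-138 from Sermark: +24.3%. Applied ad valorem rate: 30.5% + 24.3% = 54.8%.
Duty = £348,527.20 × 54.8% = £190,992.91.
Line 4 (S-127, Merica, 2,380 kg, £483,949.20):
Base rate for S-127 is £2.84/kg.
Duty = 2,380 × £2.84 = £6,759.20.
Total = £3,202.09 + £44,389.57 + £190,992.91 + £6,759.20 = £245,343.77.

£245,343.77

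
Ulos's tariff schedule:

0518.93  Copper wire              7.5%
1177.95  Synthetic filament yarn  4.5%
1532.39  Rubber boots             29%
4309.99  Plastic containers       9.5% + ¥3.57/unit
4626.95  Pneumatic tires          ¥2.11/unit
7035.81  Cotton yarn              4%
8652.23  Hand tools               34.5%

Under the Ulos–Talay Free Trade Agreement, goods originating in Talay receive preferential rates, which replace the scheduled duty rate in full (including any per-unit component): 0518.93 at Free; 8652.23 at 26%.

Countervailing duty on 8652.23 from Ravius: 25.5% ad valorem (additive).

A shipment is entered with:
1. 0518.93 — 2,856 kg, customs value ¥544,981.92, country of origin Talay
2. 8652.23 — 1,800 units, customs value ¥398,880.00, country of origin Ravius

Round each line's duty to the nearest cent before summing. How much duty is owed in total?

¥239,328.00

Line 1 (0518.93, Talay, 2,856 kg, ¥544,981.92):
Base rate for 0518.93 is 7.5%.
Origin Talay qualifies under the Ulos–Talay agreement and 0518.93 is covered: preferential rate Free applies instead.
Duty = ¥544,981.92 × 0% = ¥0.00.
Line 2 (8652.23, Ravius, 1,800 units, ¥398,880.00):
Base rate for 8652.23 is 34.5%.
8652.23 has an FTA preferential rate, but origin Ravius is not Talay; base rate stands.
Additional duty on 8652.23 from Ravius: +25.5%. Applied ad valorem rate: 34.5% + 25.5% = 60%.
Duty = ¥398,880.00 × 60% = ¥239,328.00.
Total = ¥0.00 + ¥239,328.00 = ¥239,328.00.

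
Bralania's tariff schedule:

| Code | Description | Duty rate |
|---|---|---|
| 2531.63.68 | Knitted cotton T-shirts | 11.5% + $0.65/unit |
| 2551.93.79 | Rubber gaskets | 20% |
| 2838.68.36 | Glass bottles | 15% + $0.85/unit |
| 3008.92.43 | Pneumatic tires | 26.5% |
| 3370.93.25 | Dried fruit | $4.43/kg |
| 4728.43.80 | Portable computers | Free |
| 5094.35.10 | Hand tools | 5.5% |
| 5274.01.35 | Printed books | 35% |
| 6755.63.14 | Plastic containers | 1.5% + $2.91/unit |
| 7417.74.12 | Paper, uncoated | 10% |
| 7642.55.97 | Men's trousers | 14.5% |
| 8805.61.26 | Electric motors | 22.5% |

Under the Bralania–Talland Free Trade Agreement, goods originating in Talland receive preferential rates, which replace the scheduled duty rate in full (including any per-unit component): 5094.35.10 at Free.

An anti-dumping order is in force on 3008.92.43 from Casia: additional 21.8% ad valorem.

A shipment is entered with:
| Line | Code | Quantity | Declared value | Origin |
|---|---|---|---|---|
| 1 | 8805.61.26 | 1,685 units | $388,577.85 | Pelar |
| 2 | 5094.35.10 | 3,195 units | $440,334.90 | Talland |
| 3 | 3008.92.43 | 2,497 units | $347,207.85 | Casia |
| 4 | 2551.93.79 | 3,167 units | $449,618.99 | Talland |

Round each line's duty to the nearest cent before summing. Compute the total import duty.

$345,055.21

Line 1 (8805.61.26, Pelar, 1,685 units, $388,577.85):
Base rate for 8805.61.26 is 22.5%.
Duty = $388,577.85 × 22.5% = $87,430.02.
Line 2 (5094.35.10, Talland, 3,195 units, $440,334.90):
Base rate for 5094.35.10 is 5.5%.
Origin Talland qualifies under the Bralania–Talland agreement and 5094.35.10 is covered: preferential rate Free applies instead.
Duty = $440,334.90 × 0% = $0.00.
Line 3 (3008.92.43, Casia, 2,497 units, $347,207.85):
Base rate for 3008.92.43 is 26.5%.
Additional duty on 3008.92.43 from Casia: +21.8%. Applied ad valorem rate: 26.5% + 21.8% = 48.3%.
Duty = $347,207.85 × 48.3% = $167,701.39.
Line 4 (2551.93.79, Talland, 3,167 units, $449,618.99):
Base rate for 2551.93.79 is 20%.
Origin Talland is the FTA partner but 2551.93.79 is not on the preference list; base rate stands.
Duty = $449,618.99 × 20% = $89,923.80.
Total = $87,430.02 + $0.00 + $167,701.39 + $89,923.80 = $345,055.21.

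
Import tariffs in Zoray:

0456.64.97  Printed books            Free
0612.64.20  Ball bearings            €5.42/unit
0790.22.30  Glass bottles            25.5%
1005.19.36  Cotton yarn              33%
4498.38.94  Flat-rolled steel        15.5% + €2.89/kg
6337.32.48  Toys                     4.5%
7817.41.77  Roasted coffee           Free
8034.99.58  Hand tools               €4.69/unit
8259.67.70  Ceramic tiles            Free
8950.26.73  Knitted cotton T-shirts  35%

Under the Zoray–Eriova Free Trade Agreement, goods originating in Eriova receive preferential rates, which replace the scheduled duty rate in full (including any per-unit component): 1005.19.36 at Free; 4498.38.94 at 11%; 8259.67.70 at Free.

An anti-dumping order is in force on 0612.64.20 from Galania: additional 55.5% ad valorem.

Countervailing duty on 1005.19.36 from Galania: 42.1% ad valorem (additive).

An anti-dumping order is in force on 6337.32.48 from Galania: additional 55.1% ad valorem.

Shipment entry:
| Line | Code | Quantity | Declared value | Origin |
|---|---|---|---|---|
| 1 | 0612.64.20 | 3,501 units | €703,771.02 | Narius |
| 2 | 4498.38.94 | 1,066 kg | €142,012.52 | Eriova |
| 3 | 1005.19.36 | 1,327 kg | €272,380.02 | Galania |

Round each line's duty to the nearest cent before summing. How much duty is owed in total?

Line 1 (0612.64.20, Narius, 3,501 units, €703,771.02):
Base rate for 0612.64.20 is €5.42/unit.
The additional-duty order on 0612.64.20 targets Galania, not Narius; it does not apply.
Duty = 3,501 × €5.42 = €18,975.42.
Line 2 (4498.38.94, Eriova, 1,066 kg, €142,012.52):
Base rate for 4498.38.94 is 15.5% + €2.89/kg.
Origin Eriova qualifies under the Zoray–Eriova agreement and 4498.38.94 is covered: preferential rate 11% applies instead.
Duty = €142,012.52 × 11% = €15,621.38.
Line 3 (1005.19.36, Galania, 1,327 kg, €272,380.02):
Base rate for 1005.19.36 is 33%.
1005.19.36 has an FTA preferential rate, but origin Galania is not Eriova; base rate stands.
Additional duty on 1005.19.36 from Galania: +42.1%. Applied ad valorem rate: 33% + 42.1% = 75.1%.
Duty = €272,380.02 × 75.1% = €204,557.40.
Total = €18,975.42 + €15,621.38 + €204,557.40 = €239,154.20.

€239,154.20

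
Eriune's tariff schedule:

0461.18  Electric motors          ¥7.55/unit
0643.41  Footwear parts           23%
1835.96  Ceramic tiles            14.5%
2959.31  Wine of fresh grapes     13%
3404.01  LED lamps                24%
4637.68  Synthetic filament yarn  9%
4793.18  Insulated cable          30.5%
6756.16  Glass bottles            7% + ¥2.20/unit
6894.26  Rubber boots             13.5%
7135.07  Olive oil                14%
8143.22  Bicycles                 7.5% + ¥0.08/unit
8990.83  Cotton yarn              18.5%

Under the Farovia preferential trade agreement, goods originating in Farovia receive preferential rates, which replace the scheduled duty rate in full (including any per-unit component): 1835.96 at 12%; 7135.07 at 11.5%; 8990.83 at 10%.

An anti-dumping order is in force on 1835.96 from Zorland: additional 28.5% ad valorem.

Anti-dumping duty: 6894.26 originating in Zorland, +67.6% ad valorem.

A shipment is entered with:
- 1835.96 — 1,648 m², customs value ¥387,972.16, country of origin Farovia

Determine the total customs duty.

¥46,556.66

Line 1 (1835.96, Farovia, 1,648 m², ¥387,972.16):
Base rate for 1835.96 is 14.5%.
Origin Farovia qualifies under the Eriune–Farovia agreement and 1835.96 is covered: preferential rate 12% applies instead.
The additional-duty order on 1835.96 targets Zorland, not Farovia; it does not apply.
Duty = ¥387,972.16 × 12% = ¥46,556.66.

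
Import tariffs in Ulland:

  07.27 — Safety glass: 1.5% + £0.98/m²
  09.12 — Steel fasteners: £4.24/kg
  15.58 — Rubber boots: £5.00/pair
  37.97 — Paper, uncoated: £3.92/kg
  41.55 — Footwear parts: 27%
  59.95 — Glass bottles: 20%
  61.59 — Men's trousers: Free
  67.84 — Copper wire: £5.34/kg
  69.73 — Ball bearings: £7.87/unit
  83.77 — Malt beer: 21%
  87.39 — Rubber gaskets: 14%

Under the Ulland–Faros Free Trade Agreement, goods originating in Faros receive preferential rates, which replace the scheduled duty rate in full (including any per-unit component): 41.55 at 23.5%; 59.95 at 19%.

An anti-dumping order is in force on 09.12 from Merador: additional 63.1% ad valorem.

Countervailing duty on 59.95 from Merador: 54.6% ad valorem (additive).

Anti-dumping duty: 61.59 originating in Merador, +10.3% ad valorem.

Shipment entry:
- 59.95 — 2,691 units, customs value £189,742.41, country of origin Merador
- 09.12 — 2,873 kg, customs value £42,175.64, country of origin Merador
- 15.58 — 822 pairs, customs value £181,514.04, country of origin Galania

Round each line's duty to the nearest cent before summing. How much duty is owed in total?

Line 1 (59.95, Merador, 2,691 units, £189,742.41):
Base rate for 59.95 is 20%.
59.95 has an FTA preferential rate, but origin Merador is not Faros; base rate stands.
Additional duty on 59.95 from Merador: +54.6%. Applied ad valorem rate: 20% + 54.6% = 74.6%.
Duty = £189,742.41 × 74.6% = £141,547.84.
Line 2 (09.12, Merador, 2,873 kg, £42,175.64):
Base rate for 09.12 is £4.24/kg.
Additional duty on 09.12 from Merador: +63.1% ad valorem. Applied ad valorem rate = 63.1%.
Duty = £42,175.64 × 63.1% + 2,873 × £4.24 = £38,794.35.
Line 3 (15.58, Galania, 822 pairs, £181,514.04):
Base rate for 15.58 is £5.00/pair.
Duty = 822 × £5.00 = £4,110.00.
Total = £141,547.84 + £38,794.35 + £4,110.00 = £184,452.19.

£184,452.19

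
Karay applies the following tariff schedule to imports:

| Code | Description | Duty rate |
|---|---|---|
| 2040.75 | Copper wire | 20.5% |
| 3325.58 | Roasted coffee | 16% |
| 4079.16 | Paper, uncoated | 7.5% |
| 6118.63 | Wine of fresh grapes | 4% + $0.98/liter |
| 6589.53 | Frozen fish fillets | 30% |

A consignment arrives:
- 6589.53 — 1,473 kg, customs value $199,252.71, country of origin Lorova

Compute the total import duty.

Line 1 (6589.53, Lorova, 1,473 kg, $199,252.71):
Base rate for 6589.53 is 30%.
Duty = $199,252.71 × 30% = $59,775.81.

$59,775.81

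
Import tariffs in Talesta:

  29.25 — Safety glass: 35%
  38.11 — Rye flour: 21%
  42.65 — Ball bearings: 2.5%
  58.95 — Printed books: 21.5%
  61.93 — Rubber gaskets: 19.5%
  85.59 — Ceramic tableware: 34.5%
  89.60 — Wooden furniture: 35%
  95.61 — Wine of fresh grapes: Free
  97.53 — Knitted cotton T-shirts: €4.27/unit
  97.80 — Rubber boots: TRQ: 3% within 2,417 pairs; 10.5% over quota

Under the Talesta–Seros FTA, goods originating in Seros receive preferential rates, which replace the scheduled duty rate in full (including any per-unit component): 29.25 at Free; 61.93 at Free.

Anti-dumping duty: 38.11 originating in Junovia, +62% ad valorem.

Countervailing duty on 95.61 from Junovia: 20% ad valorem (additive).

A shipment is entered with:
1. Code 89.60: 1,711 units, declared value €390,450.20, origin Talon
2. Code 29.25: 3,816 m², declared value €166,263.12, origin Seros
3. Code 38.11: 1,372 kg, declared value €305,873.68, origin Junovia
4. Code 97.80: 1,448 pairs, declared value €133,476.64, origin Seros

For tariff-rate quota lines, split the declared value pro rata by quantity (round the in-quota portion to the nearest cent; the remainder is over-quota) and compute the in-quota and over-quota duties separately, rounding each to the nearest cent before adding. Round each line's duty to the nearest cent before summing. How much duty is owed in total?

€394,537.02

Line 1 (89.60, Talon, 1,711 units, €390,450.20):
Base rate for 89.60 is 35%.
Duty = €390,450.20 × 35% = €136,657.57.
Line 2 (29.25, Seros, 3,816 m², €166,263.12):
Base rate for 29.25 is 35%.
Origin Seros qualifies under the Talesta–Seros agreement and 29.25 is covered: preferential rate Free applies instead.
Duty = €166,263.12 × 0% = €0.00.
Line 3 (38.11, Junovia, 1,372 kg, €305,873.68):
Base rate for 38.11 is 21%.
Additional duty on 38.11 from Junovia: +62%. Applied ad valorem rate: 21% + 62% = 83%.
Duty = €305,873.68 × 83% = €253,875.15.
Line 4 (97.80, Seros, 1,448 pairs, €133,476.64):
Code 97.80 is under a tariff-rate quota (threshold 2,417 pairs). Quantity 1,448 pairs is within the quota, so the in-quota rate 3% applies to the full value.
Duty = €133,476.64 × 3% = €4,004.30.
Total = €136,657.57 + €0.00 + €253,875.15 + €4,004.30 = €394,537.02.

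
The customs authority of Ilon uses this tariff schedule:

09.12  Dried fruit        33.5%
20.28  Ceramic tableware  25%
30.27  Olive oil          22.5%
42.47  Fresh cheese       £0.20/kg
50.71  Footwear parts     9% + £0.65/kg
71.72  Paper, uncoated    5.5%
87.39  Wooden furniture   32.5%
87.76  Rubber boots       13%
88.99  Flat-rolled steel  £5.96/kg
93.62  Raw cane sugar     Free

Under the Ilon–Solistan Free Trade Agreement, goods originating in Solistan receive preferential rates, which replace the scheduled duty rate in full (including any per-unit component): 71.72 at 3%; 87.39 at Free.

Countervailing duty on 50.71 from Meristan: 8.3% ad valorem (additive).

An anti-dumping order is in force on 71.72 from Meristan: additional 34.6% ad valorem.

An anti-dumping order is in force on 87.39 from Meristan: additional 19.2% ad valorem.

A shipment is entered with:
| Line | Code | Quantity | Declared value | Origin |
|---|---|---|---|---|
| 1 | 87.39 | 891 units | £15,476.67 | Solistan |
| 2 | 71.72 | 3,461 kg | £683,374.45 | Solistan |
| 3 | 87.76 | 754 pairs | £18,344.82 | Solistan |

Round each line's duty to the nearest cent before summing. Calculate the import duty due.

£22,886.06

Line 1 (87.39, Solistan, 891 units, £15,476.67):
Base rate for 87.39 is 32.5%.
Origin Solistan qualifies under the Ilon–Solistan agreement and 87.39 is covered: preferential rate Free applies instead.
The additional-duty order on 87.39 targets Meristan, not Solistan; it does not apply.
Duty = £15,476.67 × 0% = £0.00.
Line 2 (71.72, Solistan, 3,461 kg, £683,374.45):
Base rate for 71.72 is 5.5%.
Origin Solistan qualifies under the Ilon–Solistan agreement and 71.72 is covered: preferential rate 3% applies instead.
The additional-duty order on 71.72 targets Meristan, not Solistan; it does not apply.
Duty = £683,374.45 × 3% = £20,501.23.
Line 3 (87.76, Solistan, 754 pairs, £18,344.82):
Base rate for 87.76 is 13%.
Origin Solistan is the FTA partner but 87.76 is not on the preference list; base rate stands.
Duty = £18,344.82 × 13% = £2,384.83.
Total = £0.00 + £20,501.23 + £2,384.83 = £22,886.06.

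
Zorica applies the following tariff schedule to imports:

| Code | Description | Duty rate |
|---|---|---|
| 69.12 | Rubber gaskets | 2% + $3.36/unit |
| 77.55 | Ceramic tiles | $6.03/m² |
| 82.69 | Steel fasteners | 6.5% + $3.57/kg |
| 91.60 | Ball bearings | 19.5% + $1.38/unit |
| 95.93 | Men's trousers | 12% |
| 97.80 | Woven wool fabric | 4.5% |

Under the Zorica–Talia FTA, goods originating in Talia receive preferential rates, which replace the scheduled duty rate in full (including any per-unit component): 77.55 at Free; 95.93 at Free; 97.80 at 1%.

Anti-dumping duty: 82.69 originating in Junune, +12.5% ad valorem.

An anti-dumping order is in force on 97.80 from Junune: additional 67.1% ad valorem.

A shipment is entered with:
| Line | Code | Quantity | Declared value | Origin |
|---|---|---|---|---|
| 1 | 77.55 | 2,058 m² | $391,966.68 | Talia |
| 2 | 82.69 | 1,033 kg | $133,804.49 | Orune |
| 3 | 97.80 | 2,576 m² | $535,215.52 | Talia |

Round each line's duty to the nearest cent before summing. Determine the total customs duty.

$17,737.26

Line 1 (77.55, Talia, 2,058 m², $391,966.68):
Base rate for 77.55 is $6.03/m².
Origin Talia qualifies under the Zorica–Talia agreement and 77.55 is covered: preferential rate Free applies instead.
Duty = $391,966.68 × 0% = $0.00.
Line 2 (82.69, Orune, 1,033 kg, $133,804.49):
Base rate for 82.69 is 6.5% + $3.57/kg.
The additional-duty order on 82.69 targets Junune, not Orune; it does not apply.
Duty = $133,804.49 × 6.5% + 1,033 × $3.57 = $12,385.10.
Line 3 (97.80, Talia, 2,576 m², $535,215.52):
Base rate for 97.80 is 4.5%.
Origin Talia qualifies under the Zorica–Talia agreement and 97.80 is covered: preferential rate 1% applies instead.
The additional-duty order on 97.80 targets Junune, not Talia; it does not apply.
Duty = $535,215.52 × 1% = $5,352.16.
Total = $0.00 + $12,385.10 + $5,352.16 = $17,737.26.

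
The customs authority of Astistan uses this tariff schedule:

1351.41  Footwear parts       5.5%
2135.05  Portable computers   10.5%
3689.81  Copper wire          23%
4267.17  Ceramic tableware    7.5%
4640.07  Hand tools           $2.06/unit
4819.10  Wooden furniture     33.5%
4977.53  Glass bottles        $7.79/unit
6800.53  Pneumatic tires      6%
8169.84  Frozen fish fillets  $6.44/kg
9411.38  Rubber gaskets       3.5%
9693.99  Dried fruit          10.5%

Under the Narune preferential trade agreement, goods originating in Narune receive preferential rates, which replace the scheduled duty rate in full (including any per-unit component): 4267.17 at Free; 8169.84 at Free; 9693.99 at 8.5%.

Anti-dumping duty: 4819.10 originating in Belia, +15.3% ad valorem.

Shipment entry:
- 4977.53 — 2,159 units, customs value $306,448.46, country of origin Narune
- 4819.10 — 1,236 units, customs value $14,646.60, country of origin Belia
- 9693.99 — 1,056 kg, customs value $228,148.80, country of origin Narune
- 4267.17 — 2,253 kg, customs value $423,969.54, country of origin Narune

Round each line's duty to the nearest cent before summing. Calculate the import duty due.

$43,358.80

Line 1 (4977.53, Narune, 2,159 units, $306,448.46):
Base rate for 4977.53 is $7.79/unit.
Origin Narune is the FTA partner but 4977.53 is not on the preference list; base rate stands.
Duty = 2,159 × $7.79 = $16,818.61.
Line 2 (4819.10, Belia, 1,236 units, $14,646.60):
Base rate for 4819.10 is 33.5%.
Additional duty on 4819.10 from Belia: +15.3%. Applied ad valorem rate: 33.5% + 15.3% = 48.8%.
Duty = $14,646.60 × 48.8% = $7,147.54.
Line 3 (9693.99, Narune, 1,056 kg, $228,148.80):
Base rate for 9693.99 is 10.5%.
Origin Narune qualifies under the Astistan–Narune agreement and 9693.99 is covered: preferential rate 8.5% applies instead.
Duty = $228,148.80 × 8.5% = $19,392.65.
Line 4 (4267.17, Narune, 2,253 kg, $423,969.54):
Base rate for 4267.17 is 7.5%.
Origin Narune qualifies under the Astistan–Narune agreement and 4267.17 is covered: preferential rate Free applies instead.
Duty = $423,969.54 × 0% = $0.00.
Total = $16,818.61 + $7,147.54 + $19,392.65 + $0.00 = $43,358.80.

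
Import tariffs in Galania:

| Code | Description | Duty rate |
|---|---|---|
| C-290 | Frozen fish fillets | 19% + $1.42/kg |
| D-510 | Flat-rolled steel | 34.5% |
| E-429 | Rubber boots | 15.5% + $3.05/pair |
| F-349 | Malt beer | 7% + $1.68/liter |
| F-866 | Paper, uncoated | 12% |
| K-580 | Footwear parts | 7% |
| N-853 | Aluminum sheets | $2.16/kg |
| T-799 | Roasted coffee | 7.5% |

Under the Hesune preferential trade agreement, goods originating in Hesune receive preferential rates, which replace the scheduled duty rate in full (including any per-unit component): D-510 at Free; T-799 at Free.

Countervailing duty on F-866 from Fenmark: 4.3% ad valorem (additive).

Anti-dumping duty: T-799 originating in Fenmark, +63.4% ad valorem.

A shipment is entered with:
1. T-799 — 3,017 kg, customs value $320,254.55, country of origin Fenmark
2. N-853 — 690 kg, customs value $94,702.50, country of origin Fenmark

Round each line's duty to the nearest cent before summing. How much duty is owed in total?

Line 1 (T-799, Fenmark, 3,017 kg, $320,254.55):
Base rate for T-799 is 7.5%.
T-799 has an FTA preferential rate, but origin Fenmark is not Hesune; base rate stands.
Additional duty on T-799 from Fenmark: +63.4%. Applied ad valorem rate: 7.5% + 63.4% = 70.9%.
Duty = $320,254.55 × 70.9% = $227,060.48.
Line 2 (N-853, Fenmark, 690 kg, $94,702.50):
Base rate for N-853 is $2.16/kg.
Duty = 690 × $2.16 = $1,490.40.
Total = $227,060.48 + $1,490.40 = $228,550.88.

$228,550.88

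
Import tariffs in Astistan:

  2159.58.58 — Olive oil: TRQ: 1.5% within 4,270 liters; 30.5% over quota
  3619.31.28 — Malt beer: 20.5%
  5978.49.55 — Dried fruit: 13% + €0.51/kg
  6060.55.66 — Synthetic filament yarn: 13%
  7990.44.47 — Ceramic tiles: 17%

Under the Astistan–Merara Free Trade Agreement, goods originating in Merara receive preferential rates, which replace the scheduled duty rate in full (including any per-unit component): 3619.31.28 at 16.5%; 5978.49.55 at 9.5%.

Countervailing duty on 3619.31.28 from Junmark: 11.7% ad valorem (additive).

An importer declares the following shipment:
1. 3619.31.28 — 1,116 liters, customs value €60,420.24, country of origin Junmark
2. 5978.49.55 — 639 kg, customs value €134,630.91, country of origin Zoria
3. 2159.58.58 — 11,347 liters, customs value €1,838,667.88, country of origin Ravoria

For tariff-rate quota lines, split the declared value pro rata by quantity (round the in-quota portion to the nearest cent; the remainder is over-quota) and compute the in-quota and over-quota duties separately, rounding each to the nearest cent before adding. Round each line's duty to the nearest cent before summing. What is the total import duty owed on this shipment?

€397,422.80

Line 1 (3619.31.28, Junmark, 1,116 liters, €60,420.24):
Base rate for 3619.31.28 is 20.5%.
3619.31.28 has an FTA preferential rate, but origin Junmark is not Merara; base rate stands.
Additional duty on 3619.31.28 from Junmark: +11.7%. Applied ad valorem rate: 20.5% + 11.7% = 32.2%.
Duty = €60,420.24 × 32.2% = €19,455.32.
Line 2 (5978.49.55, Zoria, 639 kg, €134,630.91):
Base rate for 5978.49.55 is 13% + €0.51/kg.
5978.49.55 has an FTA preferential rate, but origin Zoria is not Merara; base rate stands.
Duty = €134,630.91 × 13% + 639 × €0.51 = €17,827.91.
Line 3 (2159.58.58, Ravoria, 11,347 liters, €1,838,667.88):
Code 2159.58.58 is under a tariff-rate quota (threshold 4,270 liters). In-quota: 4,270 liters at 1.5%; over-quota: 7,077 liters at 30.5%.
Pro-rata value split: in-quota = €1,838,667.88 × 4,270/11,347 = €691,910.80; over-quota = €1,838,667.88 − €691,910.80 = €1,146,757.08.
In-quota duty = €691,910.80 × 1.5% = €10,378.66. Over-quota duty = €1,146,757.08 × 30.5% = €349,760.91.
Line duty = €10,378.66 + €349,760.91 = €360,139.57.
Total = €19,455.32 + €17,827.91 + €360,139.57 = €397,422.80.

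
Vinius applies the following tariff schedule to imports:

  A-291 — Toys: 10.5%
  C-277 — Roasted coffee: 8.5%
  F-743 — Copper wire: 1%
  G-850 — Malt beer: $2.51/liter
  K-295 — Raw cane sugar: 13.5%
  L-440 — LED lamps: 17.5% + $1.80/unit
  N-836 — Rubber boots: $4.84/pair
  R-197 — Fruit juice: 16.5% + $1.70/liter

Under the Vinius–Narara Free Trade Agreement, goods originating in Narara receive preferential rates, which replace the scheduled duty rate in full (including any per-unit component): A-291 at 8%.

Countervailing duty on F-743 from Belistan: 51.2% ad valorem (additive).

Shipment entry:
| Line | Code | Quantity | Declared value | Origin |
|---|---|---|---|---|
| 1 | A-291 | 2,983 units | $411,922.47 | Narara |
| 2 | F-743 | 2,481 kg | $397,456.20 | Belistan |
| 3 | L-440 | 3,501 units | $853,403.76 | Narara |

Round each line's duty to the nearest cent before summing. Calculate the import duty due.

$396,073.40

Line 1 (A-291, Narara, 2,983 units, $411,922.47):
Base rate for A-291 is 10.5%.
Origin Narara qualifies under the Vinius–Narara agreement and A-291 is covered: preferential rate 8% applies instead.
Duty = $411,922.47 × 8% = $32,953.80.
Line 2 (F-743, Belistan, 2,481 kg, $397,456.20):
Base rate for F-743 is 1%.
Additional duty on F-743 from Belistan: +51.2%. Applied ad valorem rate: 1% + 51.2% = 52.2%.
Duty = $397,456.20 × 52.2% = $207,472.14.
Line 3 (L-440, Narara, 3,501 units, $853,403.76):
Base rate for L-440 is 17.5% + $1.80/unit.
Origin Narara is the FTA partner but L-440 is not on the preference list; base rate stands.
Duty = $853,403.76 × 17.5% + 3,501 × $1.80 = $155,647.46.
Total = $32,953.80 + $207,472.14 + $155,647.46 = $396,073.40.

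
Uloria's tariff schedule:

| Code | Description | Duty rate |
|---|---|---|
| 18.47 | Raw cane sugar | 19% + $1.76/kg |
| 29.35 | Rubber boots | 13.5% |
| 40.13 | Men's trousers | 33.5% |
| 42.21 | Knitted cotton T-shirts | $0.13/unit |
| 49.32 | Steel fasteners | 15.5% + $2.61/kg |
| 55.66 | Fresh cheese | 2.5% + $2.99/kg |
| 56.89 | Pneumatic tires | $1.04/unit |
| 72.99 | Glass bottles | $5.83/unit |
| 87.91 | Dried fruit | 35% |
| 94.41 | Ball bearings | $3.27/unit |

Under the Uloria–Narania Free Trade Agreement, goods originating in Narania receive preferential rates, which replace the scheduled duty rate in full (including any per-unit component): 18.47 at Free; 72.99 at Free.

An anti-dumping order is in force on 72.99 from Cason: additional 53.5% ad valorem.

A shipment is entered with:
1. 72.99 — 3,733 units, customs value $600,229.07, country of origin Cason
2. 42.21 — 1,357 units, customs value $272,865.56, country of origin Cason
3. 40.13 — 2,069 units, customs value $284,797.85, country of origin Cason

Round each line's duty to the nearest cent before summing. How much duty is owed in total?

$438,469.63

Line 1 (72.99, Cason, 3,733 units, $600,229.07):
Base rate for 72.99 is $5.83/unit.
72.99 has an FTA preferential rate, but origin Cason is not Narania; base rate stands.
Additional duty on 72.99 from Cason: +53.5% ad valorem. Applied ad valorem rate = 53.5%.
Duty = $600,229.07 × 53.5% + 3,733 × $5.83 = $342,885.94.
Line 2 (42.21, Cason, 1,357 units, $272,865.56):
Base rate for 42.21 is $0.13/unit.
Duty = 1,357 × $0.13 = $176.41.
Line 3 (40.13, Cason, 2,069 units, $284,797.85):
Base rate for 40.13 is 33.5%.
Duty = $284,797.85 × 33.5% = $95,407.28.
Total = $342,885.94 + $176.41 + $95,407.28 = $438,469.63.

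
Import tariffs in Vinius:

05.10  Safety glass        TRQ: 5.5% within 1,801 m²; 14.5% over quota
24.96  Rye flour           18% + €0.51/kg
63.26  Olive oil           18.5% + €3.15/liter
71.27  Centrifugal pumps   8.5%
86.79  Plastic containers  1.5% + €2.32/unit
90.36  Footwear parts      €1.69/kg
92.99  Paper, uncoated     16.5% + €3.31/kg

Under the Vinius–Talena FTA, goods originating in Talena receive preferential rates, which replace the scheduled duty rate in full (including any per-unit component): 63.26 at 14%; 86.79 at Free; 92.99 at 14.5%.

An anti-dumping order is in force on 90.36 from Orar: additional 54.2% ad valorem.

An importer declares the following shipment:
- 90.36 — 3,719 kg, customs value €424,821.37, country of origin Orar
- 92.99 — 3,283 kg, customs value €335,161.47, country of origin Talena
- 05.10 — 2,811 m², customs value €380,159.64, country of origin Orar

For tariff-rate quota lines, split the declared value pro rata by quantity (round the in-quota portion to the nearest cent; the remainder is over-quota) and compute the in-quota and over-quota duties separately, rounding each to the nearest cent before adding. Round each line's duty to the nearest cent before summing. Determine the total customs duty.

€318,338.80

Line 1 (90.36, Orar, 3,719 kg, €424,821.37):
Base rate for 90.36 is €1.69/kg.
Additional duty on 90.36 from Orar: +54.2% ad valorem. Applied ad valorem rate = 54.2%.
Duty = €424,821.37 × 54.2% + 3,719 × €1.69 = €236,538.29.
Line 2 (92.99, Talena, 3,283 kg, €335,161.47):
Base rate for 92.99 is 16.5% + €3.31/kg.
Origin Talena qualifies under the Vinius–Talena agreement and 92.99 is covered: preferential rate 14.5% applies instead.
Duty = €335,161.47 × 14.5% = €48,598.41.
Line 3 (05.10, Orar, 2,811 m², €380,159.64):
Code 05.10 is under a tariff-rate quota (threshold 1,801 m²). In-quota: 1,801 m² at 5.5%; over-quota: 1,010 m² at 14.5%.
Pro-rata value split: in-quota = €380,159.64 × 1,801/2,811 = €243,567.24; over-quota = €380,159.64 − €243,567.24 = €136,592.40.
In-quota duty = €243,567.24 × 5.5% = €13,396.20. Over-quota duty = €136,592.40 × 14.5% = €19,805.90.
Line duty = €13,396.20 + €19,805.90 = €33,202.10.
Total = €236,538.29 + €48,598.41 + €33,202.10 = €318,338.80.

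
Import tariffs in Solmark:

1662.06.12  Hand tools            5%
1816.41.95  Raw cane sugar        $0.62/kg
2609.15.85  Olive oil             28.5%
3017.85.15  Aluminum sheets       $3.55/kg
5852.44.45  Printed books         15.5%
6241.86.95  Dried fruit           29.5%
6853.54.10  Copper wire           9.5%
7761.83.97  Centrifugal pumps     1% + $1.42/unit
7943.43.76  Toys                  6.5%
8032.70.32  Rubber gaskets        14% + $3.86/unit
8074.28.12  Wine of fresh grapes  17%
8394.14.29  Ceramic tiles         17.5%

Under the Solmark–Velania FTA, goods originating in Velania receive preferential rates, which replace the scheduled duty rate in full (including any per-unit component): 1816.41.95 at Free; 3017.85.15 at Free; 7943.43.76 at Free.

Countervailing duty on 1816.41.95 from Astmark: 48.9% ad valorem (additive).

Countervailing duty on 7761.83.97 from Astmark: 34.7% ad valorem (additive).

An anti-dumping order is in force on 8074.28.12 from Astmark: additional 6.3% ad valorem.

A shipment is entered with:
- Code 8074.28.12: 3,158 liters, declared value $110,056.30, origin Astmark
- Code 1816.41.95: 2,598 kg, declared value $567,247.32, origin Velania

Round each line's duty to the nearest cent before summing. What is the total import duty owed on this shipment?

Line 1 (8074.28.12, Astmark, 3,158 liters, $110,056.30):
Base rate for 8074.28.12 is 17%.
Additional duty on 8074.28.12 from Astmark: +6.3%. Applied ad valorem rate: 17% + 6.3% = 23.3%.
Duty = $110,056.30 × 23.3% = $25,643.12.
Line 2 (1816.41.95, Velania, 2,598 kg, $567,247.32):
Base rate for 1816.41.95 is $0.62/kg.
Origin Velania qualifies under the Solmark–Velania agreement and 1816.41.95 is covered: preferential rate Free applies instead.
The additional-duty order on 1816.41.95 targets Astmark, not Velania; it does not apply.
Duty = $567,247.32 × 0% = $0.00.
Total = $25,643.12 + $0.00 = $25,643.12.

$25,643.12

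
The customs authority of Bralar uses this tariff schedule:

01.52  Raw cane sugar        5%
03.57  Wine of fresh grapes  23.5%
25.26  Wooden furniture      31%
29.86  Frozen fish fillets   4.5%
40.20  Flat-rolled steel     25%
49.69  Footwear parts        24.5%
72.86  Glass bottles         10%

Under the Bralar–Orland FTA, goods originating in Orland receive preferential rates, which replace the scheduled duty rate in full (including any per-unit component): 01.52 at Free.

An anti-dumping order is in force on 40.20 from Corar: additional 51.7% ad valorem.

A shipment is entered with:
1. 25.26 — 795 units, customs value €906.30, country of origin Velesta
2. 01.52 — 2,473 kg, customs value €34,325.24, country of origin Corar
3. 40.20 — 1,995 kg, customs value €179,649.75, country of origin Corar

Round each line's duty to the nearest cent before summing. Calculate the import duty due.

€139,788.57

Line 1 (25.26, Velesta, 795 units, €906.30):
Base rate for 25.26 is 31%.
Duty = €906.30 × 31% = €280.95.
Line 2 (01.52, Corar, 2,473 kg, €34,325.24):
Base rate for 01.52 is 5%.
01.52 has an FTA preferential rate, but origin Corar is not Orland; base rate stands.
Duty = €34,325.24 × 5% = €1,716.26.
Line 3 (40.20, Corar, 1,995 kg, €179,649.75):
Base rate for 40.20 is 25%.
Additional duty on 40.20 from Corar: +51.7%. Applied ad valorem rate: 25% + 51.7% = 76.7%.
Duty = €179,649.75 × 76.7% = €137,791.36.
Total = €280.95 + €1,716.26 + €137,791.36 = €139,788.57.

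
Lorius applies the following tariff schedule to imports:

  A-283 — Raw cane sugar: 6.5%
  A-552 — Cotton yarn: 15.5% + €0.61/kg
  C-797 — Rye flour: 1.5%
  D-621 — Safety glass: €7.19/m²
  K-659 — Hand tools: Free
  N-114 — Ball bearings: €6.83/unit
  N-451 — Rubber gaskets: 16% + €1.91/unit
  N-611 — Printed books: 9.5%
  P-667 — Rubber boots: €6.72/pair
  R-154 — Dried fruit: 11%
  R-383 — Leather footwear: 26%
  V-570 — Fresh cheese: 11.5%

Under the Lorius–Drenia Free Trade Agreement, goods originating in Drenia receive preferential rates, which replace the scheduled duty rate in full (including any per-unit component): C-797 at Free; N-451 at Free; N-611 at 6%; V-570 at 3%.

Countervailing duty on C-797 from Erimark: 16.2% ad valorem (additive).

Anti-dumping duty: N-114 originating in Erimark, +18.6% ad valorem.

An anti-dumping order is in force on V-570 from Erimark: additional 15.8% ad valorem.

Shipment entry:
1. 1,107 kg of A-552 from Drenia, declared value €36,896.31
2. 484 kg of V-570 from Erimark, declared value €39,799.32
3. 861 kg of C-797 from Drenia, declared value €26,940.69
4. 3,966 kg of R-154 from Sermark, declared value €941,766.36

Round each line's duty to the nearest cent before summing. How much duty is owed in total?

Line 1 (A-552, Drenia, 1,107 kg, €36,896.31):
Base rate for A-552 is 15.5% + €0.61/kg.
Origin Drenia is the FTA partner but A-552 is not on the preference list; base rate stands.
Duty = €36,896.31 × 15.5% + 1,107 × €0.61 = €6,394.20.
Line 2 (V-570, Erimark, 484 kg, €39,799.32):
Base rate for V-570 is 11.5%.
V-570 has an FTA preferential rate, but origin Erimark is not Drenia; base rate stands.
Additional duty on V-570 from Erimark: +15.8%. Applied ad valorem rate: 11.5% + 15.8% = 27.3%.
Duty = €39,799.32 × 27.3% = €10,865.21.
Line 3 (C-797, Drenia, 861 kg, €26,940.69):
Base rate for C-797 is 1.5%.
Origin Drenia qualifies under the Lorius–Drenia agreement and C-797 is covered: preferential rate Free applies instead.
The additional-duty order on C-797 targets Erimark, not Drenia; it does not apply.
Duty = €26,940.69 × 0% = €0.00.
Line 4 (R-154, Sermark, 3,966 kg, €941,766.36):
Base rate for R-154 is 11%.
Duty = €941,766.36 × 11% = €103,594.30.
Total = €6,394.20 + €10,865.21 + €0.00 + €103,594.30 = €120,853.71.

€120,853.71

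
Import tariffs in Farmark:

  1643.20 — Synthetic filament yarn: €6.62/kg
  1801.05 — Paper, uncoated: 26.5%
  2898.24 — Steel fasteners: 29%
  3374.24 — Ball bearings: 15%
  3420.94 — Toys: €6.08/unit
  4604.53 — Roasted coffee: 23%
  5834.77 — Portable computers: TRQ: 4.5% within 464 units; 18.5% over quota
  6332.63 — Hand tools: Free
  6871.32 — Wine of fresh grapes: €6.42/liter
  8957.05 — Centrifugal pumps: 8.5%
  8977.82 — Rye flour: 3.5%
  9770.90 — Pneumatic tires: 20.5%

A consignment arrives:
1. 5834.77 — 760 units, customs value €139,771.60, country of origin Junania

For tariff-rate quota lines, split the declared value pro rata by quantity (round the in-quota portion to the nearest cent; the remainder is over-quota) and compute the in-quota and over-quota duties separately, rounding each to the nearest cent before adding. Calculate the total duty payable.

Line 1 (5834.77, Junania, 760 units, €139,771.60):
Code 5834.77 is under a tariff-rate quota (threshold 464 units). In-quota: 464 units at 4.5%; over-quota: 296 units at 18.5%.
Pro-rata value split: in-quota = €139,771.60 × 464/760 = €85,334.24; over-quota = €139,771.60 − €85,334.24 = €54,437.36.
In-quota duty = €85,334.24 × 4.5% = €3,840.04. Over-quota duty = €54,437.36 × 18.5% = €10,070.91.
Line duty = €3,840.04 + €10,070.91 = €13,910.95.

€13,910.95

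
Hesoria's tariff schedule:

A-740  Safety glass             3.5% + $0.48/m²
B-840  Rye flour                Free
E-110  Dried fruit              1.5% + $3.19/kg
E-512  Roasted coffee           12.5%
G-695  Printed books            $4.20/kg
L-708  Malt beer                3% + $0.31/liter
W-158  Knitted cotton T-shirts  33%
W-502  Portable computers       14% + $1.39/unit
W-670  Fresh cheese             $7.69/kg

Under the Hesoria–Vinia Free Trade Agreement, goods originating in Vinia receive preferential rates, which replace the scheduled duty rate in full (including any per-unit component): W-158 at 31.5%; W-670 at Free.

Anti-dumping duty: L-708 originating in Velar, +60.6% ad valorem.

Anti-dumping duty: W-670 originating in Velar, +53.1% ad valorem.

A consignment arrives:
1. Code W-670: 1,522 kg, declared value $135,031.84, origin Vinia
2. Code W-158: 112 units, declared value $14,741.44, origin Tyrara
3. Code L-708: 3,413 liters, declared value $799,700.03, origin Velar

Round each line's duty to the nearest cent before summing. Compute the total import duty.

$514,531.93

Line 1 (W-670, Vinia, 1,522 kg, $135,031.84):
Base rate for W-670 is $7.69/kg.
Origin Vinia qualifies under the Hesoria–Vinia agreement and W-670 is covered: preferential rate Free applies instead.
The additional-duty order on W-670 targets Velar, not Vinia; it does not apply.
Duty = $135,031.84 × 0% = $0.00.
Line 2 (W-158, Tyrara, 112 units, $14,741.44):
Base rate for W-158 is 33%.
W-158 has an FTA preferential rate, but origin Tyrara is not Vinia; base rate stands.
Duty = $14,741.44 × 33% = $4,864.68.
Line 3 (L-708, Velar, 3,413 liters, $799,700.03):
Base rate for L-708 is 3% + $0.31/liter.
Additional duty on L-708 from Velar: +60.6%. Applied ad valorem rate: 3% + 60.6% = 63.6%.
Duty = $799,700.03 × 63.6% + 3,413 × $0.31 = $509,667.25.
Total = $0.00 + $4,864.68 + $509,667.25 = $514,531.93.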